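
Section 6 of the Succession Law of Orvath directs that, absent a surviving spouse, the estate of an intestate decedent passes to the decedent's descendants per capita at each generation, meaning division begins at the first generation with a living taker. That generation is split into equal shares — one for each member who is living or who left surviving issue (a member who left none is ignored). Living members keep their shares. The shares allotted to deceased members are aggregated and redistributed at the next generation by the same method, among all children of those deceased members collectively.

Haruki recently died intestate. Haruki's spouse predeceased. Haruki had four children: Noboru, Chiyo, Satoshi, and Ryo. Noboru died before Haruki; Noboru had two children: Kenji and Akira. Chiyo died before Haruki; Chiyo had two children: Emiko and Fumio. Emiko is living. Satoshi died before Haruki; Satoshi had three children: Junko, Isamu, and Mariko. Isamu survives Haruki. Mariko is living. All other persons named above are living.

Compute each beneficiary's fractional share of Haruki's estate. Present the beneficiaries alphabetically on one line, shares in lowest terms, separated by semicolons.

Akira 3/28; Emiko 3/28; Fumio 3/28; Isamu 3/28; Junko 3/28; Kenji 3/28; Mariko 3/28; Ryo 1/4

There is no surviving spouse, so the entire estate passes to Haruki's descendants per capita at each generation.
At generation 1 (Noboru, Chiyo, Satoshi, Ryo) there are 4 shares of (1)/4 = 1/4 each.
Living: Ryo — each takes 1/4.
Deceased: Noboru, Chiyo, and Satoshi. Their combined 3/4 is pooled and carried to generation 2.
At generation 2 (Kenji, Akira, Emiko, Fumio, Junko, Isamu, Mariko) there are 7 shares of (3/4)/7 = 3/28 each.
Living: Kenji, Akira, Emiko, Fumio, Junko, Isamu, and Mariko — each takes 3/28.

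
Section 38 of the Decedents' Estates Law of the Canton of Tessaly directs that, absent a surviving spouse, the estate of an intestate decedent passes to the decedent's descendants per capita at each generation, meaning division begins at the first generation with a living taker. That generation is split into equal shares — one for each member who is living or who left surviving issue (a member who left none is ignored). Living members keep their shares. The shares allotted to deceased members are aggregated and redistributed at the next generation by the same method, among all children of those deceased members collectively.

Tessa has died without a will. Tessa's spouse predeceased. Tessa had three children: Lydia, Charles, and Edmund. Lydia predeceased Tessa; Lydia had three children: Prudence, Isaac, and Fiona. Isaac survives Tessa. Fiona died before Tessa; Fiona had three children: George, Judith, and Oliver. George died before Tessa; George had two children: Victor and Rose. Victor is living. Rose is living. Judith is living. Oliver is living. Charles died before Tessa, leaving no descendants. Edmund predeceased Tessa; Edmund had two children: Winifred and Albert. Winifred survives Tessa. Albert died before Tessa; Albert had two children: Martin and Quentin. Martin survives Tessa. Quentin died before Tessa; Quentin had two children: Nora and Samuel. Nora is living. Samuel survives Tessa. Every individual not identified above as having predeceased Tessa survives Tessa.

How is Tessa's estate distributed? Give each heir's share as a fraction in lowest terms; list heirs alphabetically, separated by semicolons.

There is no surviving spouse, so the entire estate passes to Tessa's descendants per capita at each generation.
No one at generation 1 (Lydia, Edmund) is living; moving to the next generation.
At generation 2 (Prudence, Isaac, Fiona, Winifred, Albert) there are 5 shares of (1)/5 = 1/5 each.
Living: Prudence, Isaac, and Winifred — each takes 1/5.
Deceased: Fiona and Albert. Their combined 2/5 is pooled and carried to generation 3.
At generation 3 (George, Judith, Oliver, Martin, Quentin) there are 5 shares of (2/5)/5 = 2/25 each.
Living: Judith, Oliver, and Martin — each takes 2/25.
Deceased: George and Quentin. Their combined 4/25 is pooled and carried to generation 4.
At generation 4 (Victor, Rose, Nora, Samuel) there are 4 shares of (4/25)/4 = 1/25 each.
Living: Victor, Rose, Nora, and Samuel — each takes 1/25.

Isaac 1/5; Judith 2/25; Martin 2/25; Nora 1/25; Oliver 2/25; Prudence 1/5; Rose 1/25; Samuel 1/25; Victor 1/25; Winifred 1/5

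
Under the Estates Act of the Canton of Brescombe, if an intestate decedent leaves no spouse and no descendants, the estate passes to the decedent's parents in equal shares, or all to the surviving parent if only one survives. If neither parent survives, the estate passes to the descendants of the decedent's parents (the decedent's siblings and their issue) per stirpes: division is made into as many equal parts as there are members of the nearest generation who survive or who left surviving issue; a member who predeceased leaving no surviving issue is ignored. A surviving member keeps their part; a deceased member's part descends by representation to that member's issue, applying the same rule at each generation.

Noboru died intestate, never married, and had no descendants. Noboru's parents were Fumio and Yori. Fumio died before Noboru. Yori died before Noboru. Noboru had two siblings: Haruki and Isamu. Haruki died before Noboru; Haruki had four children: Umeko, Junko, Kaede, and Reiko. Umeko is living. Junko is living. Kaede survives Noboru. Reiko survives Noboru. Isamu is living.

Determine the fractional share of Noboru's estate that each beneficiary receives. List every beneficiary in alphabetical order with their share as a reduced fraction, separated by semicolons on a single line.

Neither parent survives and there are no descendants, so the estate passes to Noboru's siblings and their issue per stirpes.
The estate is divided into 2 equal shares of 1/2 among Haruki, Isamu.
Haruki predeceased; the 1/2 allotted to Haruki's branch passes to Haruki's issue by representation.
The 1/2 is divided into 4 equal shares of 1/8 among Umeko, Junko, Kaede, Reiko.
Umeko is living and takes 1/8.
Junko is living and takes 1/8.
Kaede is living and takes 1/8.
Reiko is living and takes 1/8.
Isamu is living and takes 1/2.

Isamu 1/2; Junko 1/8; Kaede 1/8; Reiko 1/8; Umeko 1/8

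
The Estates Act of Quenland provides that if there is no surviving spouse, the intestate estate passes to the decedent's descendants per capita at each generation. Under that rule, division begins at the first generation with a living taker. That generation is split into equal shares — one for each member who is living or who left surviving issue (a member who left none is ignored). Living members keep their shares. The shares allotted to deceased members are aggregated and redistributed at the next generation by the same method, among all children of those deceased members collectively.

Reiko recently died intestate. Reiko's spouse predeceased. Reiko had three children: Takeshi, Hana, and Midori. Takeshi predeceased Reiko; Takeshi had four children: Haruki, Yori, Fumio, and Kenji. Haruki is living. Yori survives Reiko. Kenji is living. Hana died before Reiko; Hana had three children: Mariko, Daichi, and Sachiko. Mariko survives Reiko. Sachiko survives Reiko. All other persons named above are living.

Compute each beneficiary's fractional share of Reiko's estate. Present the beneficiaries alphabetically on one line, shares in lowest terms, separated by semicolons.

Daichi 2/21; Fumio 2/21; Haruki 2/21; Kenji 2/21; Mariko 2/21; Midori 1/3; Sachiko 2/21; Yori 2/21

There is no surviving spouse, so the entire estate passes to Reiko's descendants per capita at each generation.
At generation 1 (Takeshi, Hana, Midori) there are 3 shares of (1)/3 = 1/3 each.
Living: Midori — each takes 1/3.
Deceased: Takeshi and Hana. Their combined 2/3 is pooled and carried to generation 2.
At generation 2 (Haruki, Yori, Fumio, Kenji, Mariko, Daichi, Sachiko) there are 7 shares of (2/3)/7 = 2/21 each.
Living: Haruki, Yori, Fumio, Kenji, Mariko, Daichi, and Sachiko — each takes 2/21.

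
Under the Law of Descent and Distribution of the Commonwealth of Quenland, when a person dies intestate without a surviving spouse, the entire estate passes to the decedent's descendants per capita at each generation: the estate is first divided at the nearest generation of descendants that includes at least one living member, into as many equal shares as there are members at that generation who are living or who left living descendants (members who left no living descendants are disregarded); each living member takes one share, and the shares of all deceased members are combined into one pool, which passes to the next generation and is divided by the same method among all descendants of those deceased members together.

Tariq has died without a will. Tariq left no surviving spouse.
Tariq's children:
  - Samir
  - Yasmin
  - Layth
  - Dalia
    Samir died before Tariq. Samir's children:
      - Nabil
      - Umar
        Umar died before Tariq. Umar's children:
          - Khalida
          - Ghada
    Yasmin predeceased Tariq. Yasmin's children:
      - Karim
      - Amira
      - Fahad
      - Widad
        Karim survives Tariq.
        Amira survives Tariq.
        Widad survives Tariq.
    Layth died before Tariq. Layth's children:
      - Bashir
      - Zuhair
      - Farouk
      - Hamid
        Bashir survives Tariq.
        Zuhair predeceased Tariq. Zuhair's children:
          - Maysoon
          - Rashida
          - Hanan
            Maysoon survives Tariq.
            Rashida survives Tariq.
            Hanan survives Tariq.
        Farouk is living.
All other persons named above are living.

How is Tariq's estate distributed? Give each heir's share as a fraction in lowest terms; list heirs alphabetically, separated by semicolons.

Amira 3/40; Bashir 3/40; Dalia 1/4; Fahad 3/40; Farouk 3/40; Ghada 3/100; Hamid 3/40; Hanan 3/100; Karim 3/40; Khalida 3/100; Maysoon 3/100; Nabil 3/40; Rashida 3/100; Widad 3/40

There is no surviving spouse, so the entire estate passes to Tariq's descendants per capita at each generation.
At generation 1 (Samir, Yasmin, Layth, Dalia) there are 4 shares of (1)/4 = 1/4 each.
Living: Dalia — each takes 1/4.
Deceased: Samir, Yasmin, and Layth. Their combined 3/4 is pooled and carried to generation 2.
At generation 2 (Nabil, Umar, Karim, Amira, Fahad, Widad, Bashir, Zuhair, Farouk, Hamid) there are 10 shares of (3/4)/10 = 3/40 each.
Living: Nabil, Karim, Amira, Fahad, Widad, Bashir, Farouk, and Hamid — each takes 3/40.
Deceased: Umar and Zuhair. Their combined 3/20 is pooled and carried to generation 3.
At generation 3 (Khalida, Ghada, Maysoon, Rashida, Hanan) there are 5 shares of (3/20)/5 = 3/100 each.
Living: Khalida, Ghada, Maysoon, Rashida, and Hanan — each takes 3/100.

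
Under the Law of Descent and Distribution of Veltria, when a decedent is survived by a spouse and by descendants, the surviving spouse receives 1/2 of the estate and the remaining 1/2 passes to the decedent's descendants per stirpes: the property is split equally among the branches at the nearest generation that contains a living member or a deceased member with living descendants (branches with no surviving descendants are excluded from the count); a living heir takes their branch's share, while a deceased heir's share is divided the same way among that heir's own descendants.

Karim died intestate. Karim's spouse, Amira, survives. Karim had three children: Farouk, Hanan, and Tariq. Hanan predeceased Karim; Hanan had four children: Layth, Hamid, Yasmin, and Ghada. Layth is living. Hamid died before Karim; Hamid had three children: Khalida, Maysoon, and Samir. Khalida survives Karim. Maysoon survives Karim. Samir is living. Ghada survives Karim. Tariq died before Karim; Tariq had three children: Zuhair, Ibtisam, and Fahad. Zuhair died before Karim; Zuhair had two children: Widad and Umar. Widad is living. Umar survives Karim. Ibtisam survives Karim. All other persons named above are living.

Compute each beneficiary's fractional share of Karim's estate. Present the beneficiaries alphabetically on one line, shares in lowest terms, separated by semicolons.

Amira, as surviving spouse, takes 1/2.
The remaining 1/2 passes to Karim's descendants per stirpes.
The 1/2 is divided into 3 equal shares of 1/6 among Farouk, Hanan, Tariq.
Farouk is living and takes 1/6.
Hanan predeceased; the 1/6 allotted to Hanan's branch passes to Hanan's issue by representation.
The 1/6 is divided into 4 equal shares of 1/24 among Layth, Hamid, Yasmin, Ghada.
Layth is living and takes 1/24.
Hamid predeceased; the 1/24 allotted to Hamid's branch passes to Hamid's issue by representation.
The 1/24 is divided into 3 equal shares of 1/72 among Khalida, Maysoon, Samir.
Khalida is living and takes 1/72.
Maysoon is living and takes 1/72.
Samir is living and takes 1/72.
Yasmin is living and takes 1/24.
Ghada is living and takes 1/24.
Tariq predeceased; the 1/6 allotted to Tariq's branch passes to Tariq's issue by representation.
The 1/6 is divided into 3 equal shares of 1/18 among Zuhair, Ibtisam, Fahad.
Zuhair predeceased; the 1/18 allotted to Zuhair's branch passes to Zuhair's issue by representation.
The 1/18 is divided into 2 equal shares of 1/36 among Widad, Umar.
Widad is living and takes 1/36.
Umar is living and takes 1/36.
Ibtisam is living and takes 1/18.
Fahad is living and takes 1/18.

Amira 1/2; Fahad 1/18; Farouk 1/6; Ghada 1/24; Ibtisam 1/18; Khalida 1/72; Layth 1/24; Maysoon 1/72; Samir 1/72; Umar 1/36; Widad 1/36; Yasmin 1/24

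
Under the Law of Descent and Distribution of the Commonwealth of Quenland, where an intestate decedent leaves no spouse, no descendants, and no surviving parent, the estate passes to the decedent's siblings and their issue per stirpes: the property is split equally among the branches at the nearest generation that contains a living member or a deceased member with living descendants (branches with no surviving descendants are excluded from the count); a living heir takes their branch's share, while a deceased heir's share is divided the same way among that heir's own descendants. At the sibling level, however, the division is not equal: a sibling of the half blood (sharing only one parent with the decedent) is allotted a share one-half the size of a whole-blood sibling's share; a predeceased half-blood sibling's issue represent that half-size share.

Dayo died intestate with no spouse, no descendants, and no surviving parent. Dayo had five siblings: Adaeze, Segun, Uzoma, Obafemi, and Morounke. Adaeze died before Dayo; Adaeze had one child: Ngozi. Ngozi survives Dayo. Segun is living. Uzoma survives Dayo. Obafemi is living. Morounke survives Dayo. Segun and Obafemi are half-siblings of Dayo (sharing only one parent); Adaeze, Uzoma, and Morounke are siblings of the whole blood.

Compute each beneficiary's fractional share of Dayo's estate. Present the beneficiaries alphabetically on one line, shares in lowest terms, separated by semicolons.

No spouse, descendants, or parent survives, so the estate passes to Dayo's siblings per stirpes.
Half-blood siblings count for one-half the weight of whole-blood siblings at the initial division.
Dividing 1 in proportion to weights (total weight 4): Adaeze (weight 1) → 1/4; Segun (weight 1/2) → 1/8; Uzoma (weight 1) → 1/4; Obafemi (weight 1/2) → 1/8; Morounke (weight 1) → 1/4.
Adaeze predeceased; the 1/4 allotted to Adaeze's branch passes to Adaeze's issue by representation.
Ngozi is the sole taker at this level and receives the full 1/4.
Segun is living and takes 1/8.
Uzoma is living and takes 1/4.
Obafemi is living and takes 1/8.
Morounke is living and takes 1/4.

Morounke 1/4; Ngozi 1/4; Obafemi 1/8; Segun 1/8; Uzoma 1/4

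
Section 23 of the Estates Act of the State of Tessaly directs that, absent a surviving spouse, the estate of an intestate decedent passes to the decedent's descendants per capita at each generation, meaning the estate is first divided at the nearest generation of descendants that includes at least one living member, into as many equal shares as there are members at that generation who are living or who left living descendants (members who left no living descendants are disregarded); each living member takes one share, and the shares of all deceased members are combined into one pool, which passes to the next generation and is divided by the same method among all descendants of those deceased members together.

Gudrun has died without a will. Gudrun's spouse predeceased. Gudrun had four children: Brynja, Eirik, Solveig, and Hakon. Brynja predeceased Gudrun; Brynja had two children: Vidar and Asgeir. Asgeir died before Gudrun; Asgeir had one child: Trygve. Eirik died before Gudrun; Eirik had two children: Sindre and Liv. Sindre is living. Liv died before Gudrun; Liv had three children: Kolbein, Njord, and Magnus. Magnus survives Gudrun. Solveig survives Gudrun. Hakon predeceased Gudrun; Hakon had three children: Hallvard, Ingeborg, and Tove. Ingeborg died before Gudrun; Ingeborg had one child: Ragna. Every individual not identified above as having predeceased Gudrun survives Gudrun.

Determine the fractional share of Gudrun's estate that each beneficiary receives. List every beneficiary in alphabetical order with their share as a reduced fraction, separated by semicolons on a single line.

Hallvard 3/28; Kolbein 9/140; Magnus 9/140; Njord 9/140; Ragna 9/140; Sindre 3/28; Solveig 1/4; Tove 3/28; Trygve 9/140; Vidar 3/28

There is no surviving spouse, so the entire estate passes to Gudrun's descendants per capita at each generation.
At generation 1 (Brynja, Eirik, Solveig, Hakon) there are 4 shares of (1)/4 = 1/4 each.
Living: Solveig — each takes 1/4.
Deceased: Brynja, Eirik, and Hakon. Their combined 3/4 is pooled and carried to generation 2.
At generation 2 (Vidar, Asgeir, Sindre, Liv, Hallvard, Ingeborg, Tove) there are 7 shares of (3/4)/7 = 3/28 each.
Living: Vidar, Sindre, Hallvard, and Tove — each takes 3/28.
Deceased: Asgeir, Liv, and Ingeborg. Their combined 9/28 is pooled and carried to generation 3.
At generation 3 (Trygve, Kolbein, Njord, Magnus, Ragna) there are 5 shares of (9/28)/5 = 9/140 each.
Living: Trygve, Kolbein, Njord, Magnus, and Ragna — each takes 9/140.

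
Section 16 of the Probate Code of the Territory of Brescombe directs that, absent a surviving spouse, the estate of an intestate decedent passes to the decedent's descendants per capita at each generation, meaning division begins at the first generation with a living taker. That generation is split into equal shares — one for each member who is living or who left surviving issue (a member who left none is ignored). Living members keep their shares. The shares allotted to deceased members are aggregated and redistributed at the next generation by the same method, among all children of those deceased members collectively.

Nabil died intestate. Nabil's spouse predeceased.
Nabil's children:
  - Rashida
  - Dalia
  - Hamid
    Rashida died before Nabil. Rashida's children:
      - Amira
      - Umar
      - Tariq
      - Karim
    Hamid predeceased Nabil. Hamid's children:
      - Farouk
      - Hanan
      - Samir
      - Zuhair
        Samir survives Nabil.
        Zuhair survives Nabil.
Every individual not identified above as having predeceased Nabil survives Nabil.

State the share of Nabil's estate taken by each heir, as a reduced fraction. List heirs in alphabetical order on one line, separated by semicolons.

There is no surviving spouse, so the entire estate passes to Nabil's descendants per capita at each generation.
At generation 1 (Rashida, Dalia, Hamid) there are 3 shares of (1)/3 = 1/3 each.
Living: Dalia — each takes 1/3.
Deceased: Rashida and Hamid. Their combined 2/3 is pooled and carried to generation 2.
At generation 2 (Amira, Umar, Tariq, Karim, Farouk, Hanan, Samir, Zuhair) there are 8 shares of (2/3)/8 = 1/12 each.
Living: Amira, Umar, Tariq, Karim, Farouk, Hanan, Samir, and Zuhair — each takes 1/12.

Amira 1/12; Dalia 1/3; Farouk 1/12; Hanan 1/12; Karim 1/12; Samir 1/12; Tariq 1/12; Umar 1/12; Zuhair 1/12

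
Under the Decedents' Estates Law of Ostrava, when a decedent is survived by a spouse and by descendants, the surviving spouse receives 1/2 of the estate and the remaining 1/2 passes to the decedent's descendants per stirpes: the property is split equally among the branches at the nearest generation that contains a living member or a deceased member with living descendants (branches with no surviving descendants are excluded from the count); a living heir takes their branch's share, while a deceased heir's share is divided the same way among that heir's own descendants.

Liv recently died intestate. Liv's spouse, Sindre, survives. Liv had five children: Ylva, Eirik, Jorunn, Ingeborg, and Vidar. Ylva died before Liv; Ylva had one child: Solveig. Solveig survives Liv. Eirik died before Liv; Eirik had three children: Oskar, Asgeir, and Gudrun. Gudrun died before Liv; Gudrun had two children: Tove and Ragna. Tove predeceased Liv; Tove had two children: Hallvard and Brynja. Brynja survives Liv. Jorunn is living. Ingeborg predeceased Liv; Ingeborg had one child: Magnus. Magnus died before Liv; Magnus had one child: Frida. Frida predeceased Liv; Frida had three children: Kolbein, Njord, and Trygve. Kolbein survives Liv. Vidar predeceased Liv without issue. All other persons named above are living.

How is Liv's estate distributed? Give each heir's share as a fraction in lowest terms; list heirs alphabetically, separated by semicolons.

Sindre, as surviving spouse, takes 1/2.
The remaining 1/2 passes to Liv's descendants per stirpes.
Vidar left no surviving issue, so that branch lapses and is disregarded.
The 1/2 is divided into 4 equal shares of 1/8 among Ylva, Eirik, Jorunn, Ingeborg.
Ylva predeceased; the 1/8 allotted to Ylva's branch passes to Ylva's issue by representation.
Solveig is the sole taker at this level and receives the full 1/8.
Eirik predeceased; the 1/8 allotted to Eirik's branch passes to Eirik's issue by representation.
The 1/8 is divided into 3 equal shares of 1/24 among Oskar, Asgeir, Gudrun.
Oskar is living and takes 1/24.
Asgeir is living and takes 1/24.
Gudrun predeceased; the 1/24 allotted to Gudrun's branch passes to Gudrun's issue by representation.
The 1/24 is divided into 2 equal shares of 1/48 among Tove, Ragna.
Tove predeceased; the 1/48 allotted to Tove's branch passes to Tove's issue by representation.
The 1/48 is divided into 2 equal shares of 1/96 among Hallvard, Brynja.
Hallvard is living and takes 1/96.
Brynja is living and takes 1/96.
Ragna is living and takes 1/48.
Jorunn is living and takes 1/8.
Ingeborg predeceased; the 1/8 allotted to Ingeborg's branch passes to Ingeborg's issue by representation.
Magnus's line is the sole branch at this level, so the full 1/8 passes to Magnus's issue by representation.
Frida's line is the sole branch at this level, so the full 1/8 passes to Frida's issue by representation.
The 1/8 is divided into 3 equal shares of 1/24 among Kolbein, Njord, Trygve.
Kolbein is living and takes 1/24.
Njord is living and takes 1/24.
Trygve is living and takes 1/24.

Asgeir 1/24; Brynja 1/96; Hallvard 1/96; Jorunn 1/8; Kolbein 1/24; Njord 1/24; Oskar 1/24; Ragna 1/48; Sindre 1/2; Solveig 1/8; Trygve 1/24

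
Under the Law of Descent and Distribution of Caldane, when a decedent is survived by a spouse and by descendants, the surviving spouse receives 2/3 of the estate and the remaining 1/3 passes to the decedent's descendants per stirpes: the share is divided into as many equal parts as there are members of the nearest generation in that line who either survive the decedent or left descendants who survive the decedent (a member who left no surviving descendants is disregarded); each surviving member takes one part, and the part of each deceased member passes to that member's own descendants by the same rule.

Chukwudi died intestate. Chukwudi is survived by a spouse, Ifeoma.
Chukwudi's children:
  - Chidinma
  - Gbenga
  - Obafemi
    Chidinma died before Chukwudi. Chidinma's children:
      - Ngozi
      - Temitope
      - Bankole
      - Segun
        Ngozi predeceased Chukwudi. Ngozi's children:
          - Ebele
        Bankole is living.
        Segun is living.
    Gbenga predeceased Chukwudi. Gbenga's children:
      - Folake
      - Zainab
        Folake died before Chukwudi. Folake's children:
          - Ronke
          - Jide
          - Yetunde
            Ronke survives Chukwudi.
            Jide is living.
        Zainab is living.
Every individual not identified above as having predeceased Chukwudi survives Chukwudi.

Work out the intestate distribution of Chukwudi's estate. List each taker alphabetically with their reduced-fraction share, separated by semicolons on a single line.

Bankole 1/36; Ebele 1/36; Ifeoma 2/3; Jide 1/54; Obafemi 1/9; Ronke 1/54; Segun 1/36; Temitope 1/36; Yetunde 1/54; Zainab 1/18

Ifeoma, as surviving spouse, takes 2/3.
The remaining 1/3 passes to Chukwudi's descendants per stirpes.
The 1/3 is divided into 3 equal shares of 1/9 among Chidinma, Gbenga, Obafemi.
Chidinma predeceased; the 1/9 allotted to Chidinma's branch passes to Chidinma's issue by representation.
The 1/9 is divided into 4 equal shares of 1/36 among Ngozi, Temitope, Bankole, Segun.
Ngozi predeceased; the 1/36 allotted to Ngozi's branch passes to Ngozi's issue by representation.
Ebele is the sole taker at this level and receives the full 1/36.
Temitope is living and takes 1/36.
Bankole is living and takes 1/36.
Segun is living and takes 1/36.
Gbenga predeceased; the 1/9 allotted to Gbenga's branch passes to Gbenga's issue by representation.
The 1/9 is divided into 2 equal shares of 1/18 among Folake, Zainab.
Folake predeceased; the 1/18 allotted to Folake's branch passes to Folake's issue by representation.
The 1/18 is divided into 3 equal shares of 1/54 among Ronke, Jide, Yetunde.
Ronke is living and takes 1/54.
Jide is living and takes 1/54.
Yetunde is living and takes 1/54.
Zainab is living and takes 1/18.
Obafemi is living and takes 1/9.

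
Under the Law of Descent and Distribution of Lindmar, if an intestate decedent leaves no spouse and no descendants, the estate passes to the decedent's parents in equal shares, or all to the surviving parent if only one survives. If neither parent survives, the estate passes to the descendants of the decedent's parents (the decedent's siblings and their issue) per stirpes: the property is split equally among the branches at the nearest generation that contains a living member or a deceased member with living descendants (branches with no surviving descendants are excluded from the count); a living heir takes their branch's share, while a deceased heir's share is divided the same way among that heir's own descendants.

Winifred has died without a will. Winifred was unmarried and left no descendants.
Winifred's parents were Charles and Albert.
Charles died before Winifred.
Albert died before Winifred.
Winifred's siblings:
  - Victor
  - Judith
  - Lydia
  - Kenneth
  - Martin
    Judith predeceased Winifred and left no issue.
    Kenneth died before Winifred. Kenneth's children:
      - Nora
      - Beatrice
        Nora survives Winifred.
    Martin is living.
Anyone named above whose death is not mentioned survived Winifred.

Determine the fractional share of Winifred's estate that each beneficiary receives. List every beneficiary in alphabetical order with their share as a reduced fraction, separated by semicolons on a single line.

Neither parent survives and there are no descendants, so the estate passes to Winifred's siblings and their issue per stirpes.
Judith left no surviving issue, so that branch lapses and is disregarded.
The estate is divided into 4 equal shares of 1/4 among Victor, Lydia, Kenneth, Martin.
Victor is living and takes 1/4.
Lydia is living and takes 1/4.
Kenneth predeceased; the 1/4 allotted to Kenneth's branch passes to Kenneth's issue by representation.
The 1/4 is divided into 2 equal shares of 1/8 among Nora, Beatrice.
Nora is living and takes 1/8.
Beatrice is living and takes 1/8.
Martin is living and takes 1/4.

Beatrice 1/8; Lydia 1/4; Martin 1/4; Nora 1/8; Victor 1/4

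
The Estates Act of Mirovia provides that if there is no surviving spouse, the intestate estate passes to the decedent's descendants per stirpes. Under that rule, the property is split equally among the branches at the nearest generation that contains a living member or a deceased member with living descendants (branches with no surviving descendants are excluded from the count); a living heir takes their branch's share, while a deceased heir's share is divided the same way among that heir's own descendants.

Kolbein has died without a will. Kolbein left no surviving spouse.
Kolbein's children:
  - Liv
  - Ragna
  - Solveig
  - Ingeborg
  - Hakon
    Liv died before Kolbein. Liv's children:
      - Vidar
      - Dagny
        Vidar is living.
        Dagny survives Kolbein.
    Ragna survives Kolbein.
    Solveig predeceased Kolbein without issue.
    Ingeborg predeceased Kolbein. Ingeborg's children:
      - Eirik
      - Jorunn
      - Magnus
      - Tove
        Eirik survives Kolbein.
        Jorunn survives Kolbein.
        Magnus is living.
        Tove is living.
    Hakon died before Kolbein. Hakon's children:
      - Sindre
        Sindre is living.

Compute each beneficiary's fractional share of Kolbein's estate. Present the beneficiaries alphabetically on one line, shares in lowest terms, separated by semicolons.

There is no surviving spouse, so the entire estate passes to Kolbein's descendants per stirpes.
Solveig left no surviving issue, so that branch lapses and is disregarded.
The estate is divided into 4 equal shares of 1/4 among Liv, Ragna, Ingeborg, Hakon.
Liv predeceased; the 1/4 allotted to Liv's branch passes to Liv's issue by representation.
The 1/4 is divided into 2 equal shares of 1/8 among Vidar, Dagny.
Vidar is living and takes 1/8.
Dagny is living and takes 1/8.
Ragna is living and takes 1/4.
Ingeborg predeceased; the 1/4 allotted to Ingeborg's branch passes to Ingeborg's issue by representation.
The 1/4 is divided into 4 equal shares of 1/16 among Eirik, Jorunn, Magnus, Tove.
Eirik is living and takes 1/16.
Jorunn is living and takes 1/16.
Magnus is living and takes 1/16.
Tove is living and takes 1/16.
Hakon predeceased; the 1/4 allotted to Hakon's branch passes to Hakon's issue by representation.
Sindre is the sole taker at this level and receives the full 1/4.

Dagny 1/8; Eirik 1/16; Jorunn 1/16; Magnus 1/16; Ragna 1/4; Sindre 1/4; Tove 1/16; Vidar 1/8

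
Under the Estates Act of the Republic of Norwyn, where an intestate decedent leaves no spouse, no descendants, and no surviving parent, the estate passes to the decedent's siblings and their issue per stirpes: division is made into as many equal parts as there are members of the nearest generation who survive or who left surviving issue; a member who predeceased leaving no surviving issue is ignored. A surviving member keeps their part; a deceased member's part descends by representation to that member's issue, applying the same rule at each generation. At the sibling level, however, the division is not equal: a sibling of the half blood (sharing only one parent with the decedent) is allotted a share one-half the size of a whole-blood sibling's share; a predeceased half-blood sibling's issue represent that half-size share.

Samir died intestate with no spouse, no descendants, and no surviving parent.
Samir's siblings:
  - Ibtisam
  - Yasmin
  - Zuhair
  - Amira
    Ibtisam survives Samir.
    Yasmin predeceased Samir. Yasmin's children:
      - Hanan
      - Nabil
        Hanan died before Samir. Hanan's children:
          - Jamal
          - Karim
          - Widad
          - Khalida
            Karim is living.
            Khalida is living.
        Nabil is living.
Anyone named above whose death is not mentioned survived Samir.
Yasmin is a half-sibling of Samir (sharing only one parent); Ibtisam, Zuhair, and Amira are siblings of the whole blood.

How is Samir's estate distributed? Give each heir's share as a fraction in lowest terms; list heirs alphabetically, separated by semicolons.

Amira 2/7; Ibtisam 2/7; Jamal 1/56; Karim 1/56; Khalida 1/56; Nabil 1/14; Widad 1/56; Zuhair 2/7

No spouse, descendants, or parent survives, so the estate passes to Samir's siblings per stirpes.
Half-blood siblings count for one-half the weight of whole-blood siblings at the initial division.
Dividing 1 in proportion to weights (total weight 7/2): Ibtisam (weight 1) → 2/7; Yasmin (weight 1/2) → 1/7; Zuhair (weight 1) → 2/7; Amira (weight 1) → 2/7.
Ibtisam is living and takes 2/7.
Yasmin predeceased; the 1/7 allotted to Yasmin's branch passes to Yasmin's issue by representation.
The 1/7 is divided into 2 equal shares of 1/14 among Hanan, Nabil.
Hanan predeceased; the 1/14 allotted to Hanan's branch passes to Hanan's issue by representation.
The 1/14 is divided into 4 equal shares of 1/56 among Jamal, Karim, Widad, Khalida.
Jamal is living and takes 1/56.
Karim is living and takes 1/56.
Widad is living and takes 1/56.
Khalida is living and takes 1/56.
Nabil is living and takes 1/14.
Zuhair is living and takes 2/7.
Amira is living and takes 2/7.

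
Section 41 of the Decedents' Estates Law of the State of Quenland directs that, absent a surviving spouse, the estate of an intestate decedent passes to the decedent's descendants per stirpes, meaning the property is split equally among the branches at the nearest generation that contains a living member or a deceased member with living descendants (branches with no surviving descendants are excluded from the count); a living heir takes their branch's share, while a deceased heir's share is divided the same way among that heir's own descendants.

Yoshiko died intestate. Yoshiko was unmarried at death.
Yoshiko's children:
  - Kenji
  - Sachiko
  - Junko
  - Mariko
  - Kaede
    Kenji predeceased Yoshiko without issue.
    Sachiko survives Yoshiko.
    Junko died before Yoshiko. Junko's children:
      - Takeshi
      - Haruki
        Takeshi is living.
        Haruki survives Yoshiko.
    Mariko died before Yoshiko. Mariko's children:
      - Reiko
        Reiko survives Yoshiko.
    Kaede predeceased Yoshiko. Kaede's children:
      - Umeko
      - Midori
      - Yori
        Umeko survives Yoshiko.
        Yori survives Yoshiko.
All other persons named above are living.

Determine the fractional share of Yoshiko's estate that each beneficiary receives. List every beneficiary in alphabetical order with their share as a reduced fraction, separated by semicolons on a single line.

Haruki 1/8; Midori 1/12; Reiko 1/4; Sachiko 1/4; Takeshi 1/8; Umeko 1/12; Yori 1/12

There is no surviving spouse, so the entire estate passes to Yoshiko's descendants per stirpes.
Kenji left no surviving issue, so that branch lapses and is disregarded.
The estate is divided into 4 equal shares of 1/4 among Sachiko, Junko, Mariko, Kaede.
Sachiko is living and takes 1/4.
Junko predeceased; the 1/4 allotted to Junko's branch passes to Junko's issue by representation.
The 1/4 is divided into 2 equal shares of 1/8 among Takeshi, Haruki.
Takeshi is living and takes 1/8.
Haruki is living and takes 1/8.
Mariko predeceased; the 1/4 allotted to Mariko's branch passes to Mariko's issue by representation.
Reiko is the sole taker at this level and receives the full 1/4.
Kaede predeceased; the 1/4 allotted to Kaede's branch passes to Kaede's issue by representation.
The 1/4 is divided into 3 equal shares of 1/12 among Umeko, Midori, Yori.
Umeko is living and takes 1/12.
Midori is living and takes 1/12.
Yori is living and takes 1/12.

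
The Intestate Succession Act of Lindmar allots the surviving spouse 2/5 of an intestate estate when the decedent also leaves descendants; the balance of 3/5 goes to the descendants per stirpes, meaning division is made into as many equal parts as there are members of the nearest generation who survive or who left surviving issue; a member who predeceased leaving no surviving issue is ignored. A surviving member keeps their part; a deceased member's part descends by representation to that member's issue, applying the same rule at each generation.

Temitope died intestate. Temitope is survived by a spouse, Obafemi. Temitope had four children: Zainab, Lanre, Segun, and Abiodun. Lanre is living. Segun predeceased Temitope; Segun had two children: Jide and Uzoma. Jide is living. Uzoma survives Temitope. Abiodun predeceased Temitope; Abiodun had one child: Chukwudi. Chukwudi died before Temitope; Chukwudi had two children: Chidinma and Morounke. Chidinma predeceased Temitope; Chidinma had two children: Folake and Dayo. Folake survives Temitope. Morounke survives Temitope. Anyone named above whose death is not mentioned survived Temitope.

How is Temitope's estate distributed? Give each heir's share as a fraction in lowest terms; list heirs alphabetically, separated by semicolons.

Obafemi, as surviving spouse, takes 2/5.
The remaining 3/5 passes to Temitope's descendants per stirpes.
The 3/5 is divided into 4 equal shares of 3/20 among Zainab, Lanre, Segun, Abiodun.
Zainab is living and takes 3/20.
Lanre is living and takes 3/20.
Segun predeceased; the 3/20 allotted to Segun's branch passes to Segun's issue by representation.
The 3/20 is divided into 2 equal shares of 3/40 among Jide, Uzoma.
Jide is living and takes 3/40.
Uzoma is living and takes 3/40.
Abiodun predeceased; the 3/20 allotted to Abiodun's branch passes to Abiodun's issue by representation.
Chukwudi's line is the sole branch at this level, so the full 3/20 passes to Chukwudi's issue by representation.
The 3/20 is divided into 2 equal shares of 3/40 among Chidinma, Morounke.
Chidinma predeceased; the 3/40 allotted to Chidinma's branch passes to Chidinma's issue by representation.
The 3/40 is divided into 2 equal shares of 3/80 among Folake, Dayo.
Folake is living and takes 3/80.
Dayo is living and takes 3/80.
Morounke is living and takes 3/40.

Dayo 3/80; Folake 3/80; Jide 3/40; Lanre 3/20; Morounke 3/40; Obafemi 2/5; Uzoma 3/40; Zainab 3/20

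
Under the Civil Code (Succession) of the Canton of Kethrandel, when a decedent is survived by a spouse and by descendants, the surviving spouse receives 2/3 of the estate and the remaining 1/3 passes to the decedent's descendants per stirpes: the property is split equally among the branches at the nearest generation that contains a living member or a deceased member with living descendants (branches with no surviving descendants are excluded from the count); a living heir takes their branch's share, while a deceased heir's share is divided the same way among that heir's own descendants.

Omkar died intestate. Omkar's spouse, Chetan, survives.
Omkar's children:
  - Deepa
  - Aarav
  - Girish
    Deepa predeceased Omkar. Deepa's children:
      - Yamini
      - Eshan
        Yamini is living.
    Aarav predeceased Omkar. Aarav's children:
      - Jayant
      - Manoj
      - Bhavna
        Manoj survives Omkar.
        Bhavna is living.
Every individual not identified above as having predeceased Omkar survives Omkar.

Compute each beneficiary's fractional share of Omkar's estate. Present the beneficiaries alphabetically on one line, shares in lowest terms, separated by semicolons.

Chetan, as surviving spouse, takes 2/3.
The remaining 1/3 passes to Omkar's descendants per stirpes.
The 1/3 is divided into 3 equal shares of 1/9 among Deepa, Aarav, Girish.
Deepa predeceased; the 1/9 allotted to Deepa's branch passes to Deepa's issue by representation.
The 1/9 is divided into 2 equal shares of 1/18 among Yamini, Eshan.
Yamini is living and takes 1/18.
Eshan is living and takes 1/18.
Aarav predeceased; the 1/9 allotted to Aarav's branch passes to Aarav's issue by representation.
The 1/9 is divided into 3 equal shares of 1/27 among Jayant, Manoj, Bhavna.
Jayant is living and takes 1/27.
Manoj is living and takes 1/27.
Bhavna is living and takes 1/27.
Girish is living and takes 1/9.

Bhavna 1/27; Chetan 2/3; Eshan 1/18; Girish 1/9; Jayant 1/27; Manoj 1/27; Yamini 1/18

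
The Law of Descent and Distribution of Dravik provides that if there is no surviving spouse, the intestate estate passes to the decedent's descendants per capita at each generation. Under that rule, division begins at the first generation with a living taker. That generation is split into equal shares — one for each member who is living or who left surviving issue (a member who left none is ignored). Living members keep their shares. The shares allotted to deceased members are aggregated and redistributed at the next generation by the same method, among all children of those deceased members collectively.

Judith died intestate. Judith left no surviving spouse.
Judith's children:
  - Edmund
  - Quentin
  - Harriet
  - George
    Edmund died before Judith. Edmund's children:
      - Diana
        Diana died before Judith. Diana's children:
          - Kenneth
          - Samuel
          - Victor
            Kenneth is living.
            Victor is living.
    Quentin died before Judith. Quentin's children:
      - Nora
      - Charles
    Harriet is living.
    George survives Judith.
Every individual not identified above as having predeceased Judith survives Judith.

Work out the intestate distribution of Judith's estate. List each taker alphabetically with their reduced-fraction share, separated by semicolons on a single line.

Charles 1/6; George 1/4; Harriet 1/4; Kenneth 1/18; Nora 1/6; Samuel 1/18; Victor 1/18

There is no surviving spouse, so the entire estate passes to Judith's descendants per capita at each generation.
At generation 1 (Edmund, Quentin, Harriet, George) there are 4 shares of (1)/4 = 1/4 each.
Living: Harriet and George — each takes 1/4.
Deceased: Edmund and Quentin. Their combined 1/2 is pooled and carried to generation 2.
At generation 2 (Diana, Nora, Charles) there are 3 shares of (1/2)/3 = 1/6 each.
Living: Nora and Charles — each takes 1/6.
Deceased: Diana. That 1/6 share is carried to generation 3.
At generation 3 (Kenneth, Samuel, Victor) there are 3 shares of (1/6)/3 = 1/18 each.
Living: Kenneth, Samuel, and Victor — each takes 1/18.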